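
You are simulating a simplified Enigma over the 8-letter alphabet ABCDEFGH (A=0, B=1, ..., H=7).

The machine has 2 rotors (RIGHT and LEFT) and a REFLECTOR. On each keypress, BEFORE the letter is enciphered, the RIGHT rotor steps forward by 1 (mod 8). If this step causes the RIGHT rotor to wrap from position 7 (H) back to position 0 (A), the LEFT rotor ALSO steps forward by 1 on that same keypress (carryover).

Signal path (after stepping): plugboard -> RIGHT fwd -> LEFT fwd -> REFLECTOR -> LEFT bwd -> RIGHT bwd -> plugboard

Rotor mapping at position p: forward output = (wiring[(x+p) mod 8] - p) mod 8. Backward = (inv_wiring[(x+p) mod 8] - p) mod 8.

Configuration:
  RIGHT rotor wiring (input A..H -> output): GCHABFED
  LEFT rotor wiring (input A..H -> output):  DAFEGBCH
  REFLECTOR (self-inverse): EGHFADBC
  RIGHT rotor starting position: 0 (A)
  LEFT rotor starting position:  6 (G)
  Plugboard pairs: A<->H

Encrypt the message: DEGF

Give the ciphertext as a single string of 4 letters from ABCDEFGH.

Answer: BCCC

Derivation:
Char 1 ('D'): step: R->1, L=6; D->plug->D->R->A->L->E->refl->A->L'->G->R'->B->plug->B
Char 2 ('E'): step: R->2, L=6; E->plug->E->R->C->L->F->refl->D->L'->H->R'->C->plug->C
Char 3 ('G'): step: R->3, L=6; G->plug->G->R->H->L->D->refl->F->L'->C->R'->C->plug->C
Char 4 ('F'): step: R->4, L=6; F->plug->F->R->G->L->A->refl->E->L'->A->R'->C->plug->C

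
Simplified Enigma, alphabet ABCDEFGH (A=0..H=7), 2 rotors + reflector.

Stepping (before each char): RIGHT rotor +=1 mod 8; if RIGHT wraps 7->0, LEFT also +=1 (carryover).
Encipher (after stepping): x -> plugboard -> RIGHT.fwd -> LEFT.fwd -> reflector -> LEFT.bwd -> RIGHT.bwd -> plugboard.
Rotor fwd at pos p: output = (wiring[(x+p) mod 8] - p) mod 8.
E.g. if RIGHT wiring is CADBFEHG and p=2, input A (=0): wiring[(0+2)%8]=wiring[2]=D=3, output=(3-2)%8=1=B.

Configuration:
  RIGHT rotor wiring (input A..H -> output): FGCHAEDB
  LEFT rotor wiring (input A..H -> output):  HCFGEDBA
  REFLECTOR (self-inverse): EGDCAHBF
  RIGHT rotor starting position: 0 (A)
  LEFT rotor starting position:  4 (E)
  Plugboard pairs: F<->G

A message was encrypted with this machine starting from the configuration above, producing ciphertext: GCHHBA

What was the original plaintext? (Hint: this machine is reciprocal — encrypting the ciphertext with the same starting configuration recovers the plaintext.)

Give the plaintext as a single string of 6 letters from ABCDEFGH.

Answer: BBABGH

Derivation:
Char 1 ('G'): step: R->1, L=4; G->plug->F->R->C->L->F->refl->H->L'->B->R'->B->plug->B
Char 2 ('C'): step: R->2, L=4; C->plug->C->R->G->L->B->refl->G->L'->F->R'->B->plug->B
Char 3 ('H'): step: R->3, L=4; H->plug->H->R->H->L->C->refl->D->L'->E->R'->A->plug->A
Char 4 ('H'): step: R->4, L=4; H->plug->H->R->D->L->E->refl->A->L'->A->R'->B->plug->B
Char 5 ('B'): step: R->5, L=4; B->plug->B->R->G->L->B->refl->G->L'->F->R'->F->plug->G
Char 6 ('A'): step: R->6, L=4; A->plug->A->R->F->L->G->refl->B->L'->G->R'->H->plug->H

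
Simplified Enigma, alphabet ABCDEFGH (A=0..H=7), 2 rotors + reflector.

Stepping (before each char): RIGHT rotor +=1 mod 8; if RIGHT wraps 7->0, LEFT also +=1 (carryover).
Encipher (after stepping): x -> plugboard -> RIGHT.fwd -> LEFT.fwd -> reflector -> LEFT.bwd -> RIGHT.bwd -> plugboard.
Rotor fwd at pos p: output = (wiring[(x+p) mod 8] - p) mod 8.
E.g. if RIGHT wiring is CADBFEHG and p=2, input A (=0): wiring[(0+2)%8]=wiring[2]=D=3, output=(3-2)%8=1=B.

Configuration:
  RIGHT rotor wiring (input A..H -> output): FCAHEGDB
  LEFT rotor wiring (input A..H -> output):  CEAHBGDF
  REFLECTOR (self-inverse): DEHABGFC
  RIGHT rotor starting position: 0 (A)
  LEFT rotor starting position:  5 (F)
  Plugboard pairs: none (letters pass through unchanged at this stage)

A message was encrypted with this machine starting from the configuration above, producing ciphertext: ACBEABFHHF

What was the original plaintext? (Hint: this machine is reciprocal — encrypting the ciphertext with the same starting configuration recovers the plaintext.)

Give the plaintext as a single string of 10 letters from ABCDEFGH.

Answer: DBCHFFAEAA

Derivation:
Char 1 ('A'): step: R->1, L=5; A->plug->A->R->B->L->G->refl->F->L'->D->R'->D->plug->D
Char 2 ('C'): step: R->2, L=5; C->plug->C->R->C->L->A->refl->D->L'->F->R'->B->plug->B
Char 3 ('B'): step: R->3, L=5; B->plug->B->R->B->L->G->refl->F->L'->D->R'->C->plug->C
Char 4 ('E'): step: R->4, L=5; E->plug->E->R->B->L->G->refl->F->L'->D->R'->H->plug->H
Char 5 ('A'): step: R->5, L=5; A->plug->A->R->B->L->G->refl->F->L'->D->R'->F->plug->F
Char 6 ('B'): step: R->6, L=5; B->plug->B->R->D->L->F->refl->G->L'->B->R'->F->plug->F
Char 7 ('F'): step: R->7, L=5; F->plug->F->R->F->L->D->refl->A->L'->C->R'->A->plug->A
Char 8 ('H'): step: R->0, L->6 (L advanced); H->plug->H->R->B->L->H->refl->C->L'->E->R'->E->plug->E
Char 9 ('H'): step: R->1, L=6; H->plug->H->R->E->L->C->refl->H->L'->B->R'->A->plug->A
Char 10 ('F'): step: R->2, L=6; F->plug->F->R->H->L->A->refl->D->L'->G->R'->A->plug->A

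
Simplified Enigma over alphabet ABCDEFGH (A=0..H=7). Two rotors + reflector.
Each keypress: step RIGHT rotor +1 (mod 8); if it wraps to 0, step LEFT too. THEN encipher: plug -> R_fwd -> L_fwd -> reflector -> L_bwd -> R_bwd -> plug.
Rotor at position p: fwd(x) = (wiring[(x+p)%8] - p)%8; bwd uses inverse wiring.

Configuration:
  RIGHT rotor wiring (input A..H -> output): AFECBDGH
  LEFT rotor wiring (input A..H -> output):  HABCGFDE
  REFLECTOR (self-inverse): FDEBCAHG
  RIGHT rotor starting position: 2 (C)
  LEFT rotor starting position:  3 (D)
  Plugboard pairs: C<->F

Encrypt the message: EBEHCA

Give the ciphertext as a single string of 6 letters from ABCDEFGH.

Char 1 ('E'): step: R->3, L=3; E->plug->E->R->E->L->B->refl->D->L'->B->R'->H->plug->H
Char 2 ('B'): step: R->4, L=3; B->plug->B->R->H->L->G->refl->H->L'->A->R'->G->plug->G
Char 3 ('E'): step: R->5, L=3; E->plug->E->R->A->L->H->refl->G->L'->H->R'->F->plug->C
Char 4 ('H'): step: R->6, L=3; H->plug->H->R->F->L->E->refl->C->L'->C->R'->C->plug->F
Char 5 ('C'): step: R->7, L=3; C->plug->F->R->C->L->C->refl->E->L'->F->R'->D->plug->D
Char 6 ('A'): step: R->0, L->4 (L advanced); A->plug->A->R->A->L->C->refl->E->L'->F->R'->B->plug->B

Answer: HGCFDB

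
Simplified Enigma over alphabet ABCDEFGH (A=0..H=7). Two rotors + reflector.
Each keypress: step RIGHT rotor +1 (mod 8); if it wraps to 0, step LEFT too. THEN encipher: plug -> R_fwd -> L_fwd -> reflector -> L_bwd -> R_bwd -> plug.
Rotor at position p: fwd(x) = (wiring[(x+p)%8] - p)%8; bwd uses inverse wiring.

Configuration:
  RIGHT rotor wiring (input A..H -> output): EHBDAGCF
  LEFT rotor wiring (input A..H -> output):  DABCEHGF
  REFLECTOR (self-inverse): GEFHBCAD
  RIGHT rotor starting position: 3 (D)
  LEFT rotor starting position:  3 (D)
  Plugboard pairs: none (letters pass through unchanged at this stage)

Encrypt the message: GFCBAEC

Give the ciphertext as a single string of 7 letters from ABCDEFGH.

Char 1 ('G'): step: R->4, L=3; G->plug->G->R->F->L->A->refl->G->L'->H->R'->H->plug->H
Char 2 ('F'): step: R->5, L=3; F->plug->F->R->E->L->C->refl->F->L'->G->R'->G->plug->G
Char 3 ('C'): step: R->6, L=3; C->plug->C->R->G->L->F->refl->C->L'->E->R'->A->plug->A
Char 4 ('B'): step: R->7, L=3; B->plug->B->R->F->L->A->refl->G->L'->H->R'->G->plug->G
Char 5 ('A'): step: R->0, L->4 (L advanced); A->plug->A->R->E->L->H->refl->D->L'->B->R'->C->plug->C
Char 6 ('E'): step: R->1, L=4; E->plug->E->R->F->L->E->refl->B->L'->D->R'->H->plug->H
Char 7 ('C'): step: R->2, L=4; C->plug->C->R->G->L->F->refl->C->L'->C->R'->G->plug->G

Answer: HGAGCHG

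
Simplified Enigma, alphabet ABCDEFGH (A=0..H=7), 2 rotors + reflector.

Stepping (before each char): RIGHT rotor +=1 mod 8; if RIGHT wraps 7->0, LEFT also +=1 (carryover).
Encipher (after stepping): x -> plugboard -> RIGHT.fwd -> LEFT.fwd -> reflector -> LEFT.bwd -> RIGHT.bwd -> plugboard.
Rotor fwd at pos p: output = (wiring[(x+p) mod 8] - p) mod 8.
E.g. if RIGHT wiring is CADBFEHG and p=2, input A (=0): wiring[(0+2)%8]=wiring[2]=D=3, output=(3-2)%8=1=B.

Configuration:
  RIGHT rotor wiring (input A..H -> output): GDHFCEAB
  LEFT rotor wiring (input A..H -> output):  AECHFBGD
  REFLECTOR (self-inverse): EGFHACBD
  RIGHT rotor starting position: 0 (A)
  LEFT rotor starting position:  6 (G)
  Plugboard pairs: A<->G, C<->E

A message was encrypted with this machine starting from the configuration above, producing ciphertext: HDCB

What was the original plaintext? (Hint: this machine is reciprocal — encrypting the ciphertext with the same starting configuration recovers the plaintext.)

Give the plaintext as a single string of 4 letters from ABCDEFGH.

Char 1 ('H'): step: R->1, L=6; H->plug->H->R->F->L->B->refl->G->L'->D->R'->E->plug->C
Char 2 ('D'): step: R->2, L=6; D->plug->D->R->C->L->C->refl->F->L'->B->R'->H->plug->H
Char 3 ('C'): step: R->3, L=6; C->plug->E->R->G->L->H->refl->D->L'->H->R'->B->plug->B
Char 4 ('B'): step: R->4, L=6; B->plug->B->R->A->L->A->refl->E->L'->E->R'->C->plug->E

Answer: CHBE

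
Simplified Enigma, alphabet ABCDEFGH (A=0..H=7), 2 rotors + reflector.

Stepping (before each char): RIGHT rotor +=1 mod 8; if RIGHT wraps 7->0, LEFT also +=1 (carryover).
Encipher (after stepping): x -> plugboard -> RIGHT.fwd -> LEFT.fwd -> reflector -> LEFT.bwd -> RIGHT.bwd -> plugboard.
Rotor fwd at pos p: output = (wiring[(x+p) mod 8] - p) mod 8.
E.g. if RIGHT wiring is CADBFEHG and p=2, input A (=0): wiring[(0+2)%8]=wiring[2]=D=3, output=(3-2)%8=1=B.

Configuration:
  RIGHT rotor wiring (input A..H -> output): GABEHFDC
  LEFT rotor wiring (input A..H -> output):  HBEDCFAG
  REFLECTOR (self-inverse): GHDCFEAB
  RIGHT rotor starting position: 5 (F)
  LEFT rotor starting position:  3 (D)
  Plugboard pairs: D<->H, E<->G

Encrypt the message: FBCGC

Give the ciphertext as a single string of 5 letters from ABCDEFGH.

Answer: CCGCB

Derivation:
Char 1 ('F'): step: R->6, L=3; F->plug->F->R->G->L->G->refl->A->L'->A->R'->C->plug->C
Char 2 ('B'): step: R->7, L=3; B->plug->B->R->H->L->B->refl->H->L'->B->R'->C->plug->C
Char 3 ('C'): step: R->0, L->4 (L advanced); C->plug->C->R->B->L->B->refl->H->L'->H->R'->E->plug->G
Char 4 ('G'): step: R->1, L=4; G->plug->E->R->E->L->D->refl->C->L'->D->R'->C->plug->C
Char 5 ('C'): step: R->2, L=4; C->plug->C->R->F->L->F->refl->E->L'->C->R'->B->plug->B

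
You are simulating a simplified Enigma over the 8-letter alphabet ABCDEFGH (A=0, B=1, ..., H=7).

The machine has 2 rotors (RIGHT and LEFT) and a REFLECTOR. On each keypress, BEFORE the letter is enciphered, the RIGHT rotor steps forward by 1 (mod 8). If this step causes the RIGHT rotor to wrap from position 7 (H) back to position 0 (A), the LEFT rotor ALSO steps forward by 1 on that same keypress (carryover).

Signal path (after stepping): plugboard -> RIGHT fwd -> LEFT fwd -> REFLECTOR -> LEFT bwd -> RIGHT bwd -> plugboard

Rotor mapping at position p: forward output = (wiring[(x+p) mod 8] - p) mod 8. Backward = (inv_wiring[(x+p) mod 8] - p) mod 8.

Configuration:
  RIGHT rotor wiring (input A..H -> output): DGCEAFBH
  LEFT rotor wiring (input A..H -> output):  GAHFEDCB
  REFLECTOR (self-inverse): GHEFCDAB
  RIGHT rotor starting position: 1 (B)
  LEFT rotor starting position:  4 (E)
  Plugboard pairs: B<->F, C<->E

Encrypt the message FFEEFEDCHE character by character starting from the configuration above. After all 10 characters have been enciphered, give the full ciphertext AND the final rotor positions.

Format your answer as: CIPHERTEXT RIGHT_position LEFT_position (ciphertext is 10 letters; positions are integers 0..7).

Answer: ACAAHBGFGF 3 5

Derivation:
Char 1 ('F'): step: R->2, L=4; F->plug->B->R->C->L->G->refl->A->L'->A->R'->A->plug->A
Char 2 ('F'): step: R->3, L=4; F->plug->B->R->F->L->E->refl->C->L'->E->R'->E->plug->C
Char 3 ('E'): step: R->4, L=4; E->plug->C->R->F->L->E->refl->C->L'->E->R'->A->plug->A
Char 4 ('E'): step: R->5, L=4; E->plug->C->R->C->L->G->refl->A->L'->A->R'->A->plug->A
Char 5 ('F'): step: R->6, L=4; F->plug->B->R->B->L->H->refl->B->L'->H->R'->H->plug->H
Char 6 ('E'): step: R->7, L=4; E->plug->C->R->H->L->B->refl->H->L'->B->R'->F->plug->B
Char 7 ('D'): step: R->0, L->5 (L advanced); D->plug->D->R->E->L->D->refl->F->L'->B->R'->G->plug->G
Char 8 ('C'): step: R->1, L=5; C->plug->E->R->E->L->D->refl->F->L'->B->R'->B->plug->F
Char 9 ('H'): step: R->2, L=5; H->plug->H->R->E->L->D->refl->F->L'->B->R'->G->plug->G
Char 10 ('E'): step: R->3, L=5; E->plug->C->R->C->L->E->refl->C->L'->F->R'->B->plug->F
Final: ciphertext=ACAAHBGFGF, RIGHT=3, LEFT=5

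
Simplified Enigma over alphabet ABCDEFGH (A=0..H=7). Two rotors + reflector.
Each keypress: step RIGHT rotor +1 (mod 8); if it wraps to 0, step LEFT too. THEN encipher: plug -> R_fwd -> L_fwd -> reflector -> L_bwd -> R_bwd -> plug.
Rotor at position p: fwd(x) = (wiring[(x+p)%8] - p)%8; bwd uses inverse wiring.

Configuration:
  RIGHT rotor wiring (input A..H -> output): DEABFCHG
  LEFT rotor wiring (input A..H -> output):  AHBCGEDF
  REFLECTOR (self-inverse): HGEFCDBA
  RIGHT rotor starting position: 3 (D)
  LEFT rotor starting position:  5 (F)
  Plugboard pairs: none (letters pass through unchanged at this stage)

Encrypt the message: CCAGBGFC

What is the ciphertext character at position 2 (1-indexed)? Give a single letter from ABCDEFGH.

Char 1 ('C'): step: R->4, L=5; C->plug->C->R->D->L->D->refl->F->L'->G->R'->B->plug->B
Char 2 ('C'): step: R->5, L=5; C->plug->C->R->B->L->G->refl->B->L'->H->R'->E->plug->E

E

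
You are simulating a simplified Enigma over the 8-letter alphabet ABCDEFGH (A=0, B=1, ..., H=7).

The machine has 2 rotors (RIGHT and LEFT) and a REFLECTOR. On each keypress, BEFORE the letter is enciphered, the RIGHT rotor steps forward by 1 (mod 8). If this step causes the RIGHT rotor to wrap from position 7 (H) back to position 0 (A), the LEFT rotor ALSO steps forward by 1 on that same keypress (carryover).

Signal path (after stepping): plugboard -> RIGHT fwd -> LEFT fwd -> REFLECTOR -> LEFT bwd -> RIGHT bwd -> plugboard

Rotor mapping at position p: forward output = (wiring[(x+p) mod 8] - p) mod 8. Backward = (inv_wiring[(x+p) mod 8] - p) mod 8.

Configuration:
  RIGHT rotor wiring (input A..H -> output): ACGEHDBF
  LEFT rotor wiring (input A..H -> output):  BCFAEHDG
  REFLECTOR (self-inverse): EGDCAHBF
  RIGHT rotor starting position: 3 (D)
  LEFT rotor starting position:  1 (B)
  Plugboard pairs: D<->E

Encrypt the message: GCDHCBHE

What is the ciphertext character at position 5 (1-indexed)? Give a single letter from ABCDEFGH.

Char 1 ('G'): step: R->4, L=1; G->plug->G->R->C->L->H->refl->F->L'->G->R'->F->plug->F
Char 2 ('C'): step: R->5, L=1; C->plug->C->R->A->L->B->refl->G->L'->E->R'->B->plug->B
Char 3 ('D'): step: R->6, L=1; D->plug->E->R->A->L->B->refl->G->L'->E->R'->D->plug->E
Char 4 ('H'): step: R->7, L=1; H->plug->H->R->C->L->H->refl->F->L'->G->R'->A->plug->A
Char 5 ('C'): step: R->0, L->2 (L advanced); C->plug->C->R->G->L->H->refl->F->L'->D->R'->F->plug->F

F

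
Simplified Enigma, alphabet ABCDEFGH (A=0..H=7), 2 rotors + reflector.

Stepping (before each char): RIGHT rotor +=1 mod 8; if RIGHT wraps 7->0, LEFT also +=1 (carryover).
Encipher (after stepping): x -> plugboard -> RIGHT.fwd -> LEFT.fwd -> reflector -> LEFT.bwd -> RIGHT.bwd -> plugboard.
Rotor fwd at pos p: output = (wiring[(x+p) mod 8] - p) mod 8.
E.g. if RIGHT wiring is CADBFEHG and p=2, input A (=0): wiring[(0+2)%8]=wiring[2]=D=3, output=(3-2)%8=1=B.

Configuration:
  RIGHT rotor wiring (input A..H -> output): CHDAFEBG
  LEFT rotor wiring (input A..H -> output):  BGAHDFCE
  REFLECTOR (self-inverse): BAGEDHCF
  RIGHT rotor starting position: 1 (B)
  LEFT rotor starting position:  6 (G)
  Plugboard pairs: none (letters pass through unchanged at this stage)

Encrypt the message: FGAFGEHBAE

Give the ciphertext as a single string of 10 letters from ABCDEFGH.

Answer: ACHAHDGFBG

Derivation:
Char 1 ('F'): step: R->2, L=6; F->plug->F->R->E->L->C->refl->G->L'->B->R'->A->plug->A
Char 2 ('G'): step: R->3, L=6; G->plug->G->R->E->L->C->refl->G->L'->B->R'->C->plug->C
Char 3 ('A'): step: R->4, L=6; A->plug->A->R->B->L->G->refl->C->L'->E->R'->H->plug->H
Char 4 ('F'): step: R->5, L=6; F->plug->F->R->G->L->F->refl->H->L'->H->R'->A->plug->A
Char 5 ('G'): step: R->6, L=6; G->plug->G->R->H->L->H->refl->F->L'->G->R'->H->plug->H
Char 6 ('E'): step: R->7, L=6; E->plug->E->R->B->L->G->refl->C->L'->E->R'->D->plug->D
Char 7 ('H'): step: R->0, L->7 (L advanced); H->plug->H->R->G->L->G->refl->C->L'->B->R'->G->plug->G
Char 8 ('B'): step: R->1, L=7; B->plug->B->R->C->L->H->refl->F->L'->A->R'->F->plug->F
Char 9 ('A'): step: R->2, L=7; A->plug->A->R->B->L->C->refl->G->L'->G->R'->B->plug->B
Char 10 ('E'): step: R->3, L=7; E->plug->E->R->D->L->B->refl->A->L'->E->R'->G->plug->G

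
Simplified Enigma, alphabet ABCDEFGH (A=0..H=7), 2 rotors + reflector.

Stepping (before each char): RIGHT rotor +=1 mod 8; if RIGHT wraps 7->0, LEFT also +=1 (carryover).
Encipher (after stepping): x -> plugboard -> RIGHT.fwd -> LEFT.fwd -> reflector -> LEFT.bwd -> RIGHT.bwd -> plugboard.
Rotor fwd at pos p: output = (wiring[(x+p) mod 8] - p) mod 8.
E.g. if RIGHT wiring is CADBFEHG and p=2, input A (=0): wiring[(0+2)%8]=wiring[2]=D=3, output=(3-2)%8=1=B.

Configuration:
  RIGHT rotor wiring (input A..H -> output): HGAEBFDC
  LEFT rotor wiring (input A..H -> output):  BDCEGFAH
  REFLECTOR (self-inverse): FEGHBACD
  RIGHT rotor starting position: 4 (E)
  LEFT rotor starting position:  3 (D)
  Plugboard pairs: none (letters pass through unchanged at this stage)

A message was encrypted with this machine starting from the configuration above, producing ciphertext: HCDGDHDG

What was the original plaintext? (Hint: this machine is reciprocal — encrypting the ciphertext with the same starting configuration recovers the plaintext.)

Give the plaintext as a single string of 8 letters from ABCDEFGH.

Char 1 ('H'): step: R->5, L=3; H->plug->H->R->E->L->E->refl->B->L'->A->R'->A->plug->A
Char 2 ('C'): step: R->6, L=3; C->plug->C->R->B->L->D->refl->H->L'->H->R'->H->plug->H
Char 3 ('D'): step: R->7, L=3; D->plug->D->R->B->L->D->refl->H->L'->H->R'->C->plug->C
Char 4 ('G'): step: R->0, L->4 (L advanced); G->plug->G->R->D->L->D->refl->H->L'->F->R'->F->plug->F
Char 5 ('D'): step: R->1, L=4; D->plug->D->R->A->L->C->refl->G->L'->G->R'->H->plug->H
Char 6 ('H'): step: R->2, L=4; H->plug->H->R->E->L->F->refl->A->L'->H->R'->C->plug->C
Char 7 ('D'): step: R->3, L=4; D->plug->D->R->A->L->C->refl->G->L'->G->R'->B->plug->B
Char 8 ('G'): step: R->4, L=4; G->plug->G->R->E->L->F->refl->A->L'->H->R'->C->plug->C

Answer: AHCFHCBC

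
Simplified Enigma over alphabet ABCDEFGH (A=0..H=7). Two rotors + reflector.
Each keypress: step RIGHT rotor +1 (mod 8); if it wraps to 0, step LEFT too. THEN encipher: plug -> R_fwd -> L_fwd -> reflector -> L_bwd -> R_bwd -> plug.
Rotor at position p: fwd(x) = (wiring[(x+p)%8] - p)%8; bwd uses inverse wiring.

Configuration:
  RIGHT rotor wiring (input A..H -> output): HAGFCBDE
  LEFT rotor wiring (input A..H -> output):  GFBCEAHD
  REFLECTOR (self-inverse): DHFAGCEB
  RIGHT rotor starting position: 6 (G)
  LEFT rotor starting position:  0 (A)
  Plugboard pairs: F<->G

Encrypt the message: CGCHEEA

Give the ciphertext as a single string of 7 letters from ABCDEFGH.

Char 1 ('C'): step: R->7, L=0; C->plug->C->R->B->L->F->refl->C->L'->D->R'->F->plug->G
Char 2 ('G'): step: R->0, L->1 (L advanced); G->plug->F->R->B->L->A->refl->D->L'->D->R'->G->plug->F
Char 3 ('C'): step: R->1, L=1; C->plug->C->R->E->L->H->refl->B->L'->C->R'->F->plug->G
Char 4 ('H'): step: R->2, L=1; H->plug->H->R->G->L->C->refl->F->L'->H->R'->D->plug->D
Char 5 ('E'): step: R->3, L=1; E->plug->E->R->B->L->A->refl->D->L'->D->R'->H->plug->H
Char 6 ('E'): step: R->4, L=1; E->plug->E->R->D->L->D->refl->A->L'->B->R'->H->plug->H
Char 7 ('A'): step: R->5, L=1; A->plug->A->R->E->L->H->refl->B->L'->C->R'->D->plug->D

Answer: GFGDHHD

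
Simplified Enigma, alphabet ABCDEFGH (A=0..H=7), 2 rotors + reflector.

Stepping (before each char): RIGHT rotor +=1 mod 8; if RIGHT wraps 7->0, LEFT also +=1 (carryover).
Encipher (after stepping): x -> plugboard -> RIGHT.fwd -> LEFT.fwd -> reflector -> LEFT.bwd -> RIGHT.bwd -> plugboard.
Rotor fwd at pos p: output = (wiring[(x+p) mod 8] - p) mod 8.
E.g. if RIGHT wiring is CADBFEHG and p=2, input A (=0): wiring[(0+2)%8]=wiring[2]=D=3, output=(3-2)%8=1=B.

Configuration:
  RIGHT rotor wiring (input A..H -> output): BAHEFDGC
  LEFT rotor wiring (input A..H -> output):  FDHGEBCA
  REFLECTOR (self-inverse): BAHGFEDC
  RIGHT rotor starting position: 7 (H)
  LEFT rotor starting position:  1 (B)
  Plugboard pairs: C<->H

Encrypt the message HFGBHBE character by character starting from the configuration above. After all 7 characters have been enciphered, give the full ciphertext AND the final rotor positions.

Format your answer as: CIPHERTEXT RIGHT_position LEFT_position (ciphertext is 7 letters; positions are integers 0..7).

Answer: DBEDGCA 6 2

Derivation:
Char 1 ('H'): step: R->0, L->2 (L advanced); H->plug->C->R->H->L->B->refl->A->L'->E->R'->D->plug->D
Char 2 ('F'): step: R->1, L=2; F->plug->F->R->F->L->G->refl->D->L'->G->R'->B->plug->B
Char 3 ('G'): step: R->2, L=2; G->plug->G->R->H->L->B->refl->A->L'->E->R'->E->plug->E
Char 4 ('B'): step: R->3, L=2; B->plug->B->R->C->L->C->refl->H->L'->D->R'->D->plug->D
Char 5 ('H'): step: R->4, L=2; H->plug->C->R->C->L->C->refl->H->L'->D->R'->G->plug->G
Char 6 ('B'): step: R->5, L=2; B->plug->B->R->B->L->E->refl->F->L'->A->R'->H->plug->C
Char 7 ('E'): step: R->6, L=2; E->plug->E->R->B->L->E->refl->F->L'->A->R'->A->plug->A
Final: ciphertext=DBEDGCA, RIGHT=6, LEFT=2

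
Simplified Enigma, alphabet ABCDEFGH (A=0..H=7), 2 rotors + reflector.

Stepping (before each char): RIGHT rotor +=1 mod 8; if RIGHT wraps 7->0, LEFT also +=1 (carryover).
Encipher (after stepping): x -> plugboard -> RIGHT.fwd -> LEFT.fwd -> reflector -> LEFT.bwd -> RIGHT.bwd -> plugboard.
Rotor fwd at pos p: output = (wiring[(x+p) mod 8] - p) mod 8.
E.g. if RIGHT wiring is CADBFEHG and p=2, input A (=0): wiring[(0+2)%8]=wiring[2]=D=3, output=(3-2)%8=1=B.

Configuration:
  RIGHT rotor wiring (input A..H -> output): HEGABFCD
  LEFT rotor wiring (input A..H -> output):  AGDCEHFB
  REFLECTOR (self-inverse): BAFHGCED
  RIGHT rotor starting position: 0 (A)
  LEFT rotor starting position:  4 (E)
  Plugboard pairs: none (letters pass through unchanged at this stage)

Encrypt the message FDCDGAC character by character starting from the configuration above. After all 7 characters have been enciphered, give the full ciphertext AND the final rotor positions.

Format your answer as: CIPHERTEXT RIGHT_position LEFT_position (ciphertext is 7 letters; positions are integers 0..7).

Char 1 ('F'): step: R->1, L=4; F->plug->F->R->B->L->D->refl->H->L'->G->R'->H->plug->H
Char 2 ('D'): step: R->2, L=4; D->plug->D->R->D->L->F->refl->C->L'->F->R'->G->plug->G
Char 3 ('C'): step: R->3, L=4; C->plug->C->R->C->L->B->refl->A->L'->A->R'->E->plug->E
Char 4 ('D'): step: R->4, L=4; D->plug->D->R->H->L->G->refl->E->L'->E->R'->H->plug->H
Char 5 ('G'): step: R->5, L=4; G->plug->G->R->D->L->F->refl->C->L'->F->R'->B->plug->B
Char 6 ('A'): step: R->6, L=4; A->plug->A->R->E->L->E->refl->G->L'->H->R'->H->plug->H
Char 7 ('C'): step: R->7, L=4; C->plug->C->R->F->L->C->refl->F->L'->D->R'->H->plug->H
Final: ciphertext=HGEHBHH, RIGHT=7, LEFT=4

Answer: HGEHBHH 7 4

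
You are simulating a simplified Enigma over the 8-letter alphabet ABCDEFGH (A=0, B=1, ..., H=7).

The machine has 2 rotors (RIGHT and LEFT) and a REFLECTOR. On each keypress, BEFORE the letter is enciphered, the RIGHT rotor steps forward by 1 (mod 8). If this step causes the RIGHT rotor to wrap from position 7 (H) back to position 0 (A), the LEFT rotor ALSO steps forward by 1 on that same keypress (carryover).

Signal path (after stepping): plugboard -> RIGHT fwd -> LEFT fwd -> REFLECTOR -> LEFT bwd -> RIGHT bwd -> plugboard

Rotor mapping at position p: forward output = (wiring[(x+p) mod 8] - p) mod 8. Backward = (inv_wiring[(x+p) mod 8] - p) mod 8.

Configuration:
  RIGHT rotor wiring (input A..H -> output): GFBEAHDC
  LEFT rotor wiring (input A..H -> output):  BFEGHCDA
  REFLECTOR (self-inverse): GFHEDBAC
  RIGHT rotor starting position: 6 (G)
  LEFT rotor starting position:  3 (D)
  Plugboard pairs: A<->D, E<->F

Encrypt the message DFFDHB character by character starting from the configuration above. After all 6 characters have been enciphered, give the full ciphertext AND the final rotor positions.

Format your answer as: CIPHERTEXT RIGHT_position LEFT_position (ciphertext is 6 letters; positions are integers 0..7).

Char 1 ('D'): step: R->7, L=3; D->plug->A->R->D->L->A->refl->G->L'->F->R'->E->plug->F
Char 2 ('F'): step: R->0, L->4 (L advanced); F->plug->E->R->A->L->D->refl->E->L'->D->R'->G->plug->G
Char 3 ('F'): step: R->1, L=4; F->plug->E->R->G->L->A->refl->G->L'->B->R'->G->plug->G
Char 4 ('D'): step: R->2, L=4; D->plug->A->R->H->L->C->refl->H->L'->C->R'->B->plug->B
Char 5 ('H'): step: R->3, L=4; H->plug->H->R->G->L->A->refl->G->L'->B->R'->A->plug->D
Char 6 ('B'): step: R->4, L=4; B->plug->B->R->D->L->E->refl->D->L'->A->R'->H->plug->H
Final: ciphertext=FGGBDH, RIGHT=4, LEFT=4

Answer: FGGBDH 4 4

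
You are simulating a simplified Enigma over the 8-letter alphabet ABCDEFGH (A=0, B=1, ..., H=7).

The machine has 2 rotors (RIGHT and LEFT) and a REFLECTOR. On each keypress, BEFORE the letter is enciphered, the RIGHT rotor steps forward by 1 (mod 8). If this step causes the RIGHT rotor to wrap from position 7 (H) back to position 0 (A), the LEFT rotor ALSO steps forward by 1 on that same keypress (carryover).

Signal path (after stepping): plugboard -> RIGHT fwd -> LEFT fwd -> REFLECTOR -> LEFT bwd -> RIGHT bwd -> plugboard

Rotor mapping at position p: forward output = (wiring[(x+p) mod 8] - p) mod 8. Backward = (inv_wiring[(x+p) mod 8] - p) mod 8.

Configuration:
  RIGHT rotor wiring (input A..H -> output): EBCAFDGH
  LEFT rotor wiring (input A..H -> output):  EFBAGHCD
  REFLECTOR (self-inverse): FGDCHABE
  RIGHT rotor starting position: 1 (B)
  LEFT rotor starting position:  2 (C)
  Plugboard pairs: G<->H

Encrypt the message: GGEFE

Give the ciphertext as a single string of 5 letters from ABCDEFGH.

Answer: BHCBD

Derivation:
Char 1 ('G'): step: R->2, L=2; G->plug->H->R->H->L->D->refl->C->L'->G->R'->B->plug->B
Char 2 ('G'): step: R->3, L=2; G->plug->H->R->H->L->D->refl->C->L'->G->R'->G->plug->H
Char 3 ('E'): step: R->4, L=2; E->plug->E->R->A->L->H->refl->E->L'->C->R'->C->plug->C
Char 4 ('F'): step: R->5, L=2; F->plug->F->R->F->L->B->refl->G->L'->B->R'->B->plug->B
Char 5 ('E'): step: R->6, L=2; E->plug->E->R->E->L->A->refl->F->L'->D->R'->D->plug->D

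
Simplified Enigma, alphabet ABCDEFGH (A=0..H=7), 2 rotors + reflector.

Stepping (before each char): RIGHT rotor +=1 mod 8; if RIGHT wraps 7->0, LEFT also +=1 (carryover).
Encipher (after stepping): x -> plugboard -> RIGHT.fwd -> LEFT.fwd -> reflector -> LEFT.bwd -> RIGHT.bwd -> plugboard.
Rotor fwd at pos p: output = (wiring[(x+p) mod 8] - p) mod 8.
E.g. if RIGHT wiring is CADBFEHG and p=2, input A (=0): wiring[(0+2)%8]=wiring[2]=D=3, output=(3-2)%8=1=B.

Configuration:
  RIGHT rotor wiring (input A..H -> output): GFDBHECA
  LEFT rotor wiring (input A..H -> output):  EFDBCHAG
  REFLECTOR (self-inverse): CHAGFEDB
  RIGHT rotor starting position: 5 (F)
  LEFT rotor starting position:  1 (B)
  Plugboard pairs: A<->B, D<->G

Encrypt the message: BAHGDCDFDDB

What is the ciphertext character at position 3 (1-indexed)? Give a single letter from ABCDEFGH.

Char 1 ('B'): step: R->6, L=1; B->plug->A->R->E->L->G->refl->D->L'->H->R'->D->plug->G
Char 2 ('A'): step: R->7, L=1; A->plug->B->R->H->L->D->refl->G->L'->E->R'->D->plug->G
Char 3 ('H'): step: R->0, L->2 (L advanced); H->plug->H->R->A->L->B->refl->H->L'->B->R'->D->plug->G

G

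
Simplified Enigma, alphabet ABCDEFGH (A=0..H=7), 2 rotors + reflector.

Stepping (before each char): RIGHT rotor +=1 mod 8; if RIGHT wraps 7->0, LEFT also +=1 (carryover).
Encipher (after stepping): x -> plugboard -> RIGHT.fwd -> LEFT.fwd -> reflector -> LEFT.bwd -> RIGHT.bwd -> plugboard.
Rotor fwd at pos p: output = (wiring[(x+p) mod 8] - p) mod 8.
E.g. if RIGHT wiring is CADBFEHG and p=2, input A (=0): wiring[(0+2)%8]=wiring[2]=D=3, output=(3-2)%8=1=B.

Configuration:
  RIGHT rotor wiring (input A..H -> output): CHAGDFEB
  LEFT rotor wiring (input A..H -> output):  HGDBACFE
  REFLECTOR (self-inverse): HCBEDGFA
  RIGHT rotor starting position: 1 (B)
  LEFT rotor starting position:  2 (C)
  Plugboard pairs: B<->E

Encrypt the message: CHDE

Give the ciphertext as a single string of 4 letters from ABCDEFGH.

Answer: DECC

Derivation:
Char 1 ('C'): step: R->2, L=2; C->plug->C->R->B->L->H->refl->A->L'->D->R'->D->plug->D
Char 2 ('H'): step: R->3, L=2; H->plug->H->R->F->L->C->refl->B->L'->A->R'->B->plug->E
Char 3 ('D'): step: R->4, L=2; D->plug->D->R->F->L->C->refl->B->L'->A->R'->C->plug->C
Char 4 ('E'): step: R->5, L=2; E->plug->B->R->H->L->E->refl->D->L'->E->R'->C->plug->C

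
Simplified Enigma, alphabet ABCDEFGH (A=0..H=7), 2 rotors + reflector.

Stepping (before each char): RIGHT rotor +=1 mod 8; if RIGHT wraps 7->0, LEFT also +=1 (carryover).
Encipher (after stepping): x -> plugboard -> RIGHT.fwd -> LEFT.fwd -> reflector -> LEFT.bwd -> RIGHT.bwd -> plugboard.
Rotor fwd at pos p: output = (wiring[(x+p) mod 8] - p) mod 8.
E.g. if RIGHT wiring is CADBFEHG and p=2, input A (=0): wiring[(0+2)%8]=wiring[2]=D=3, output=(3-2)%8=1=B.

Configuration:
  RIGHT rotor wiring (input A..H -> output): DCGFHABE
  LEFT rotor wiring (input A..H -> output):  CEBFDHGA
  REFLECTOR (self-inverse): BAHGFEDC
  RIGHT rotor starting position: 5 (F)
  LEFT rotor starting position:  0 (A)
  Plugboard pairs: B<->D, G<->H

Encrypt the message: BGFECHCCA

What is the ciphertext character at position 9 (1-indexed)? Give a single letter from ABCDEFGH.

Char 1 ('B'): step: R->6, L=0; B->plug->D->R->E->L->D->refl->G->L'->G->R'->B->plug->D
Char 2 ('G'): step: R->7, L=0; G->plug->H->R->C->L->B->refl->A->L'->H->R'->D->plug->B
Char 3 ('F'): step: R->0, L->1 (L advanced); F->plug->F->R->A->L->D->refl->G->L'->E->R'->H->plug->G
Char 4 ('E'): step: R->1, L=1; E->plug->E->R->H->L->B->refl->A->L'->B->R'->A->plug->A
Char 5 ('C'): step: R->2, L=1; C->plug->C->R->F->L->F->refl->E->L'->C->R'->F->plug->F
Char 6 ('H'): step: R->3, L=1; H->plug->G->R->H->L->B->refl->A->L'->B->R'->E->plug->E
Char 7 ('C'): step: R->4, L=1; C->plug->C->R->F->L->F->refl->E->L'->C->R'->G->plug->H
Char 8 ('C'): step: R->5, L=1; C->plug->C->R->H->L->B->refl->A->L'->B->R'->F->plug->F
Char 9 ('A'): step: R->6, L=1; A->plug->A->R->D->L->C->refl->H->L'->G->R'->B->plug->D

D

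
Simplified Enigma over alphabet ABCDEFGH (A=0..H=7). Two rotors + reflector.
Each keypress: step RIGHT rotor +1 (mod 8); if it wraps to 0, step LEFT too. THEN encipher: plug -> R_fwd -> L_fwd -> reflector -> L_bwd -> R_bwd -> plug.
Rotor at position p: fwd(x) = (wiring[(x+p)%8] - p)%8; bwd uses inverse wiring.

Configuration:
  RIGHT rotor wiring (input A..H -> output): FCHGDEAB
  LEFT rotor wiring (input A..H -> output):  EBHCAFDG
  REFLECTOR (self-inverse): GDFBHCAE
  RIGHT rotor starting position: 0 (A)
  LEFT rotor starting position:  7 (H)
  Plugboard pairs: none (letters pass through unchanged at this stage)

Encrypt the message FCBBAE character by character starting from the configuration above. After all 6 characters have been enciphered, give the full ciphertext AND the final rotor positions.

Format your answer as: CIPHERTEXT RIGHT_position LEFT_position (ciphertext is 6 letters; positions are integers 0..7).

Char 1 ('F'): step: R->1, L=7; F->plug->F->R->H->L->E->refl->H->L'->A->R'->G->plug->G
Char 2 ('C'): step: R->2, L=7; C->plug->C->R->B->L->F->refl->C->L'->C->R'->D->plug->D
Char 3 ('B'): step: R->3, L=7; B->plug->B->R->A->L->H->refl->E->L'->H->R'->G->plug->G
Char 4 ('B'): step: R->4, L=7; B->plug->B->R->A->L->H->refl->E->L'->H->R'->A->plug->A
Char 5 ('A'): step: R->5, L=7; A->plug->A->R->H->L->E->refl->H->L'->A->R'->D->plug->D
Char 6 ('E'): step: R->6, L=7; E->plug->E->R->B->L->F->refl->C->L'->C->R'->A->plug->A
Final: ciphertext=GDGADA, RIGHT=6, LEFT=7

Answer: GDGADA 6 7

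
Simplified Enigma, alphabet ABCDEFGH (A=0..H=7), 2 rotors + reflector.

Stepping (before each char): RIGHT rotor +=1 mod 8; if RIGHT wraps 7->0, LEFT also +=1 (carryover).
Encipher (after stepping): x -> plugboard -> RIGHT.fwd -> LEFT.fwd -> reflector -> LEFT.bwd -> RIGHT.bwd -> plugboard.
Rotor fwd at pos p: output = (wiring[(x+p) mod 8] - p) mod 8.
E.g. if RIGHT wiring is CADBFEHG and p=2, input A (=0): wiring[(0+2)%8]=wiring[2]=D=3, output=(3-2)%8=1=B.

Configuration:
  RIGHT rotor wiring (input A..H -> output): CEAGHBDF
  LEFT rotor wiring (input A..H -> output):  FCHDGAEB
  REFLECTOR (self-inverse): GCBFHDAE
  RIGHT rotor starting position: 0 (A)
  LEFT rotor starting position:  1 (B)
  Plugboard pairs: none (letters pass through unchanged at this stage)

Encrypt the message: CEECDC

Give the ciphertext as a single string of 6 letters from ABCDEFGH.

Answer: AADGFB

Derivation:
Char 1 ('C'): step: R->1, L=1; C->plug->C->R->F->L->D->refl->F->L'->D->R'->A->plug->A
Char 2 ('E'): step: R->2, L=1; E->plug->E->R->B->L->G->refl->A->L'->G->R'->A->plug->A
Char 3 ('E'): step: R->3, L=1; E->plug->E->R->C->L->C->refl->B->L'->A->R'->D->plug->D
Char 4 ('C'): step: R->4, L=1; C->plug->C->R->H->L->E->refl->H->L'->E->R'->G->plug->G
Char 5 ('D'): step: R->5, L=1; D->plug->D->R->F->L->D->refl->F->L'->D->R'->F->plug->F
Char 6 ('C'): step: R->6, L=1; C->plug->C->R->E->L->H->refl->E->L'->H->R'->B->plug->B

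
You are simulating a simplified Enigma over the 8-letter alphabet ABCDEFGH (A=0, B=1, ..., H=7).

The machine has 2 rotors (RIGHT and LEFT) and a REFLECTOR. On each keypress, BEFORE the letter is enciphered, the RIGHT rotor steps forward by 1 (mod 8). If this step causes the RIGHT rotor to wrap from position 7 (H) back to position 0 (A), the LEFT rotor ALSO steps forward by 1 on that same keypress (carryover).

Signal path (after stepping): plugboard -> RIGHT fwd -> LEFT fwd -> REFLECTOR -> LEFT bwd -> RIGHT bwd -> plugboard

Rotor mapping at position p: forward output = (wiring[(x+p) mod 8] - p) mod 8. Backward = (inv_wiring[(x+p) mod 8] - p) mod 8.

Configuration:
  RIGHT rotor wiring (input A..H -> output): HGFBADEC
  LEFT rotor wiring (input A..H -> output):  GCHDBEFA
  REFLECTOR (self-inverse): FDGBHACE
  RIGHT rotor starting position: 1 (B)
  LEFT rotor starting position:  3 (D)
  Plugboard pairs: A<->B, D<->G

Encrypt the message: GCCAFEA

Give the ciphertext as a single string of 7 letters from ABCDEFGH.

Char 1 ('G'): step: R->2, L=3; G->plug->D->R->B->L->G->refl->C->L'->D->R'->A->plug->B
Char 2 ('C'): step: R->3, L=3; C->plug->C->R->A->L->A->refl->F->L'->E->R'->F->plug->F
Char 3 ('C'): step: R->4, L=3; C->plug->C->R->A->L->A->refl->F->L'->E->R'->A->plug->B
Char 4 ('A'): step: R->5, L=3; A->plug->B->R->H->L->E->refl->H->L'->G->R'->A->plug->B
Char 5 ('F'): step: R->6, L=3; F->plug->F->R->D->L->C->refl->G->L'->B->R'->C->plug->C
Char 6 ('E'): step: R->7, L=3; E->plug->E->R->C->L->B->refl->D->L'->F->R'->H->plug->H
Char 7 ('A'): step: R->0, L->4 (L advanced); A->plug->B->R->G->L->D->refl->B->L'->C->R'->H->plug->H

Answer: BFBBCHH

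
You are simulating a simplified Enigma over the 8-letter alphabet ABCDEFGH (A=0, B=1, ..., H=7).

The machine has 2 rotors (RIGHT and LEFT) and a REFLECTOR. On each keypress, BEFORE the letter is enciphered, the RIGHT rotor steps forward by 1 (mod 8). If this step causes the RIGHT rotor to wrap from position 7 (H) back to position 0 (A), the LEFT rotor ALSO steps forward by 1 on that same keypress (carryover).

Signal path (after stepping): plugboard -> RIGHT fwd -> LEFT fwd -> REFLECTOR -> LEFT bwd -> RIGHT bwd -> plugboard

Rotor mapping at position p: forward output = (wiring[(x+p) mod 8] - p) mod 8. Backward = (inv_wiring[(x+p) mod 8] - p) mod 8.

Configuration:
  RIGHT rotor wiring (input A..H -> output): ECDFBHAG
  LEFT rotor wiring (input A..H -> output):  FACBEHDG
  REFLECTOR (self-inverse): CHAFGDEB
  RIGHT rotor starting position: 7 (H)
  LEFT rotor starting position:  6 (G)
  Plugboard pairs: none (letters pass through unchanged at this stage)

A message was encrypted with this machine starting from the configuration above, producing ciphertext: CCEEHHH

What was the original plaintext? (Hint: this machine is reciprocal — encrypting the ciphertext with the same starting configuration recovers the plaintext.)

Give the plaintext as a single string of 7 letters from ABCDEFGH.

Answer: DEFDGFF

Derivation:
Char 1 ('C'): step: R->0, L->7 (L advanced); C->plug->C->R->D->L->D->refl->F->L'->F->R'->D->plug->D
Char 2 ('C'): step: R->1, L=7; C->plug->C->R->E->L->C->refl->A->L'->G->R'->E->plug->E
Char 3 ('E'): step: R->2, L=7; E->plug->E->R->G->L->A->refl->C->L'->E->R'->F->plug->F
Char 4 ('E'): step: R->3, L=7; E->plug->E->R->D->L->D->refl->F->L'->F->R'->D->plug->D
Char 5 ('H'): step: R->4, L=7; H->plug->H->R->B->L->G->refl->E->L'->H->R'->G->plug->G
Char 6 ('H'): step: R->5, L=7; H->plug->H->R->E->L->C->refl->A->L'->G->R'->F->plug->F
Char 7 ('H'): step: R->6, L=7; H->plug->H->R->B->L->G->refl->E->L'->H->R'->F->plug->F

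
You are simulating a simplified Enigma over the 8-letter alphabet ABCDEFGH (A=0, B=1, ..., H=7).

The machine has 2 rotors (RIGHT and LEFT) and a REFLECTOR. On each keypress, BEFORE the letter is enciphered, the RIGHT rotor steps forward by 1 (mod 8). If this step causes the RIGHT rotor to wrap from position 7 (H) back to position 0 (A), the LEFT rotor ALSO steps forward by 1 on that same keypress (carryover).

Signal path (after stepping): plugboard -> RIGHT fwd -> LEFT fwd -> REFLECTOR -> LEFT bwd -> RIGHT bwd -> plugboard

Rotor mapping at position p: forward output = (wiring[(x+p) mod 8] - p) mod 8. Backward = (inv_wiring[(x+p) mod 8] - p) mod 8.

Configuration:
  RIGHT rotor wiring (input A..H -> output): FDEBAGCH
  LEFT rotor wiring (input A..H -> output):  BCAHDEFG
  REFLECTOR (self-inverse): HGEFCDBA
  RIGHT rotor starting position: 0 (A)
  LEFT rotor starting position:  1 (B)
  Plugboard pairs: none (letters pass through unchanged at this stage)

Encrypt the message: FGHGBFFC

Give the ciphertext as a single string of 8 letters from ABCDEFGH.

Char 1 ('F'): step: R->1, L=1; F->plug->F->R->B->L->H->refl->A->L'->H->R'->D->plug->D
Char 2 ('G'): step: R->2, L=1; G->plug->G->R->D->L->C->refl->E->L'->F->R'->F->plug->F
Char 3 ('H'): step: R->3, L=1; H->plug->H->R->B->L->H->refl->A->L'->H->R'->D->plug->D
Char 4 ('G'): step: R->4, L=1; G->plug->G->R->A->L->B->refl->G->L'->C->R'->B->plug->B
Char 5 ('B'): step: R->5, L=1; B->plug->B->R->F->L->E->refl->C->L'->D->R'->H->plug->H
Char 6 ('F'): step: R->6, L=1; F->plug->F->R->D->L->C->refl->E->L'->F->R'->D->plug->D
Char 7 ('F'): step: R->7, L=1; F->plug->F->R->B->L->H->refl->A->L'->H->R'->G->plug->G
Char 8 ('C'): step: R->0, L->2 (L advanced); C->plug->C->R->E->L->D->refl->F->L'->B->R'->D->plug->D

Answer: DFDBHDGD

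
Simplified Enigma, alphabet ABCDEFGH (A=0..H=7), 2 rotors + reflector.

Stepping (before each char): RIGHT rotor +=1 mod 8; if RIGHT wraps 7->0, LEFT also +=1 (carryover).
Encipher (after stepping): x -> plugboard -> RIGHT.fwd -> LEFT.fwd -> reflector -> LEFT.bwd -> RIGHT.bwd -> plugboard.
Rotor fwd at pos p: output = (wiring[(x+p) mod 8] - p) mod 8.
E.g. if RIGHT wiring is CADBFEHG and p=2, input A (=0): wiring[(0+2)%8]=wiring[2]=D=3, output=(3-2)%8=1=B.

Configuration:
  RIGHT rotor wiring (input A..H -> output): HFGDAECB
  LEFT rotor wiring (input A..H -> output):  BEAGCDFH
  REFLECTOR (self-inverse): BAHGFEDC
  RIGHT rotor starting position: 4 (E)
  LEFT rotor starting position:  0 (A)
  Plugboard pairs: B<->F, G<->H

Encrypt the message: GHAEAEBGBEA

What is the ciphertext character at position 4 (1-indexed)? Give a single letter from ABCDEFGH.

Char 1 ('G'): step: R->5, L=0; G->plug->H->R->D->L->G->refl->D->L'->F->R'->B->plug->F
Char 2 ('H'): step: R->6, L=0; H->plug->G->R->C->L->A->refl->B->L'->A->R'->E->plug->E
Char 3 ('A'): step: R->7, L=0; A->plug->A->R->C->L->A->refl->B->L'->A->R'->B->plug->F
Char 4 ('E'): step: R->0, L->1 (L advanced); E->plug->E->R->A->L->D->refl->G->L'->G->R'->C->plug->C

C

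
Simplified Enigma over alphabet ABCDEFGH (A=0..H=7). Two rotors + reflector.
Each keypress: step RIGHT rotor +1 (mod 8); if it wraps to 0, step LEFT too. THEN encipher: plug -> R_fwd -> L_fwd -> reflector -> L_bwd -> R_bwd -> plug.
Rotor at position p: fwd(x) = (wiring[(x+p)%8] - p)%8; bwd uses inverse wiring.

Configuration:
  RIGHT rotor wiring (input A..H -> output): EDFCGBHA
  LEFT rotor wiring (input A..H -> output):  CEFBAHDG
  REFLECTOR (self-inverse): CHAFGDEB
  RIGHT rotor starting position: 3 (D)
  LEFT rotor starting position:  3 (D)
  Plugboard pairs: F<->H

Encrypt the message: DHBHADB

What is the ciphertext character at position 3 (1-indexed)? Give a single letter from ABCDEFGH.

Char 1 ('D'): step: R->4, L=3; D->plug->D->R->E->L->D->refl->F->L'->B->R'->G->plug->G
Char 2 ('H'): step: R->5, L=3; H->plug->F->R->A->L->G->refl->E->L'->C->R'->B->plug->B
Char 3 ('B'): step: R->6, L=3; B->plug->B->R->C->L->E->refl->G->L'->A->R'->G->plug->G

G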